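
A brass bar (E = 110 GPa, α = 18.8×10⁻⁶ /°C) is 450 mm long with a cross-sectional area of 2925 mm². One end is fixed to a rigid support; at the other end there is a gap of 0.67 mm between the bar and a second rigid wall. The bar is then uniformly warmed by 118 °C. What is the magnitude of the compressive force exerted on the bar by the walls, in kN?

Free thermal elongation = αΔT L = 18.8×10⁻⁶ × 118 × 450 = 0.9983 mm.
This exceeds the 0.67 mm gap, so the wall pushes back. The portion of expansion that must be recovered elastically is δ_free − gap = 0.9983 − 0.67 = 0.3283 mm.
So σ = E(δ_free − g)/L = 110×10³ × 0.3283/450 = 80.25 MPa.
Force on the wall = σA = 80.25 × 2925 mm² = 234.7 kN.

P ≈ 235 kN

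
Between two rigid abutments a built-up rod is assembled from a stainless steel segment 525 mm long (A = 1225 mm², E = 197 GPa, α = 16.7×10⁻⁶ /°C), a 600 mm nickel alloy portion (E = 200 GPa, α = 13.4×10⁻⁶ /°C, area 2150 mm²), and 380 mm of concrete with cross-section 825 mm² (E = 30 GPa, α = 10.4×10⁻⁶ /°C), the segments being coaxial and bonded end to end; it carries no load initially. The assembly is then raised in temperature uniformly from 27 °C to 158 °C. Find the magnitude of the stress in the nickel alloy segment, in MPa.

Free thermal expansion of the whole bar: Σ αᵢΔT Lᵢ = 16.7×10⁻⁶×131×525 + 13.4×10⁻⁶×131×600 + 10.4×10⁻⁶×131×380 = 2.719 mm.
Since the ends are fixed, an axial force P builds up, equal in every segment, with P · Σ Lᵢ/(AᵢEᵢ) = δ_free.
Σ Lᵢ/(AᵢEᵢ) = 525/(1225×197×10³) + 600/(2150×200×10³) + 380/(825×30×10³) = 1.892×10⁻⁵ mm/N.
P = 2.719 / 1.892×10⁻⁵ = 143700 N = 143.7 kN, compressive.
σ_{nickel alloy} = P / A = 143700 / 2150 = 66.84 MPa.

σ ≈ 66.8 MPa (compressive)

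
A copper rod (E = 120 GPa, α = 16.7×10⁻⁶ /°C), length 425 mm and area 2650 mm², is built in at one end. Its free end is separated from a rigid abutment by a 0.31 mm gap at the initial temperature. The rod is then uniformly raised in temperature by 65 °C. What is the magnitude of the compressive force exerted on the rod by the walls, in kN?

Unrestrained expansion: δ_free = αΔT L = 16.7×10⁻⁶ × 65 × 425 = 0.4613 mm.
This exceeds the 0.31 mm gap, so the wall pushes back. The portion of expansion that must be recovered elastically is δ_free − gap = 0.4613 − 0.31 = 0.1513 mm.
Compatibility: PL/(AE) = 0.1513 mm, so σ = P/A = E × (0.1513/425) = 42.73 MPa.
P = σA = 42.73 × 2650 = 113.2 kN.

P ≈ 113 kN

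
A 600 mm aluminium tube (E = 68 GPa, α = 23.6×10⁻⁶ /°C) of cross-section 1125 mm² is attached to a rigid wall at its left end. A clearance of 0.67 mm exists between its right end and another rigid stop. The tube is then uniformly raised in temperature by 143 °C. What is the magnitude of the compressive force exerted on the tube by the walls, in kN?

Unrestrained expansion: δ_free = αΔT L = 23.6×10⁻⁶ × 143 × 600 = 2.025 mm.
After closing the 0.67 mm clearance, 2.025 − 0.67 = 1.355 mm of expansion remains to be suppressed by the wall.
Compatibility: PL/(AE) = 1.355 mm, so σ = P/A = E × (1.355/600) = 153.6 MPa.
P = σA = 153.6 × 1125 = 172.7 kN.

P ≈ 173 kN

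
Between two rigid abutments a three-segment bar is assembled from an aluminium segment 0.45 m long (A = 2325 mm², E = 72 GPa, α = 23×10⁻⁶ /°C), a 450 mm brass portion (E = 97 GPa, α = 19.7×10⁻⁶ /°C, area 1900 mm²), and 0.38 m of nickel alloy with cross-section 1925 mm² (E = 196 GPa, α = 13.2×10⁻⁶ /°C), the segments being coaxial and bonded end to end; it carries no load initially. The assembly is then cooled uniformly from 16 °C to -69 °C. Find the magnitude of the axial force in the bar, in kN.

P ≈ 336 kN (tensile)

With the walls removed the bar would change length by δ_free = Σ αᵢΔT Lᵢ = 23×10⁻⁶×85×450 + 19.7×10⁻⁶×85×450 + 13.2×10⁻⁶×85×380 = 2.06 mm.
The walls prevent any net length change, so an axial force P (same in every segment) develops. Compatibility: P · Σ Lᵢ/(AᵢEᵢ) = δ_free.
The series flexibility is Σ Lᵢ/(AᵢEᵢ) = 450/(2325×72×10³) + 450/(1900×97×10³) + 380/(1925×196×10³) = 6.137×10⁻⁶ mm/N.
Hence P = δ_free / Σ(L/AE) = 2.06/6.137×10⁻⁶ = 335.6 kN (tensile).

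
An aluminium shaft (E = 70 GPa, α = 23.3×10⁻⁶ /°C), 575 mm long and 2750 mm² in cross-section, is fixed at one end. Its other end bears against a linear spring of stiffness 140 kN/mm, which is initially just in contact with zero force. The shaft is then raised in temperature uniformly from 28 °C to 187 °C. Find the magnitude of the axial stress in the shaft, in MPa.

If the spring were absent the shaft would lengthen by αΔT L = 23.3×10⁻⁶ × 159 × 575 = 2.13 mm.
With a force P in the spring, the elastic change of the shaft is PL/(AE) and that of the spring is P/k; compatibility requires their sum to equal δ_free.
So P = δ_free / [L/(AE) + 1/k] = 2.13 / [ 575/(2750×70×10³) + 1/(140×10³) ].
P = 2.13 / 1.013×10⁻⁵ = 210300 N.
σ = P/A = 210300/2750 = 76.47 MPa.

σ ≈ 76.5 MPa (compressive)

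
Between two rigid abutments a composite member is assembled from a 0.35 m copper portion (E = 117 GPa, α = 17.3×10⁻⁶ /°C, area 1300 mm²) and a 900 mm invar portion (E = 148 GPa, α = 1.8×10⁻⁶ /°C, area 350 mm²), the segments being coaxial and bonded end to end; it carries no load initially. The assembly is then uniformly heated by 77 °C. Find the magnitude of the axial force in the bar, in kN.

P ≈ 30 kN (compressive)

If the supports were absent, the total length change would be Σ αᵢΔT Lᵢ = 17.3×10⁻⁶×77×350 + 1.8×10⁻⁶×77×900 = 0.591 mm.
The walls prevent any net length change, so an axial force P (same in every segment) develops. Compatibility: P · Σ Lᵢ/(AᵢEᵢ) = δ_free.
The series flexibility is Σ Lᵢ/(AᵢEᵢ) = 350/(1300×117×10³) + 900/(350×148×10³) = 1.968×10⁻⁵ mm/N.
Hence P = δ_free / Σ(L/AE) = 0.591/1.968×10⁻⁵ = 30.04 kN (compressive).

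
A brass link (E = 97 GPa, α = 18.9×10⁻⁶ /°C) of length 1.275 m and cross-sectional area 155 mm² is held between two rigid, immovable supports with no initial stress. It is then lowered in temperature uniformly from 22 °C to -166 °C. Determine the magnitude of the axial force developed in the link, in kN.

P ≈ 53.4 kN (tensile)

The ends cannot move, so σ = EαΔT = 97×10³ × 18.9×10⁻⁶ × 188 = 344.7 MPa.
P = AEαΔT = 155 × 97×10³ × 18.9×10⁻⁶ × 188 = 53.42 kN (tensile).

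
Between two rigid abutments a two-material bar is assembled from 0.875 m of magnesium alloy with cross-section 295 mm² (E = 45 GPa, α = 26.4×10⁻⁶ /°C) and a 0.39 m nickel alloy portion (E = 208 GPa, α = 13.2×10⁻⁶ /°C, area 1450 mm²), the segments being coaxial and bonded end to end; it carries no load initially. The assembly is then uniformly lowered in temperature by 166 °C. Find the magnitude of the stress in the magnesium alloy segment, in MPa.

If the supports were absent, the total length change would be Σ αᵢΔT Lᵢ = 26.4×10⁻⁶×166×875 + 13.2×10⁻⁶×166×390 = 4.689 mm.
Since the ends are fixed, an axial force P builds up, equal in every segment, with P · Σ Lᵢ/(AᵢEᵢ) = δ_free.
The series flexibility is Σ Lᵢ/(AᵢEᵢ) = 875/(295×45×10³) + 390/(1450×208×10³) = 6.721×10⁻⁵ mm/N.
P = 4.689 / 6.721×10⁻⁵ = 69770 N = 69.77 kN, tensile.
σ_{magnesium alloy} = P / A = 69770 / 295 = 236.5 MPa.

σ ≈ 237 MPa (tensile)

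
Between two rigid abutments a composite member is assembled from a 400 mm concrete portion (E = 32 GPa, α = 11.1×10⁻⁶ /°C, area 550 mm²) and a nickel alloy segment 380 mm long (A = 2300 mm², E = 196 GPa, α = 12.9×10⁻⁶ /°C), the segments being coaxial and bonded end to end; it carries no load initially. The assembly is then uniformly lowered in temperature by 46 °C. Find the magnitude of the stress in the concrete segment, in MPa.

If the supports were absent, the total length change would be Σ αᵢΔT Lᵢ = 11.1×10⁻⁶×46×400 + 12.9×10⁻⁶×46×380 = 0.4297 mm.
The rigid supports impose zero overall length change; the single axial force P common to all segments must satisfy P Σ Lᵢ/(AᵢEᵢ) = δ_free.
Σ Lᵢ/(AᵢEᵢ) = 400/(550×32×10³) + 380/(2300×196×10³) = 2.357×10⁻⁵ mm/N.
So P = 0.4297 / 2.357×10⁻⁵ = 18.23 kN, tensile.
σ_{concrete} = P / A = 18230 / 550 = 33.15 MPa.

σ ≈ 33.1 MPa (tensile)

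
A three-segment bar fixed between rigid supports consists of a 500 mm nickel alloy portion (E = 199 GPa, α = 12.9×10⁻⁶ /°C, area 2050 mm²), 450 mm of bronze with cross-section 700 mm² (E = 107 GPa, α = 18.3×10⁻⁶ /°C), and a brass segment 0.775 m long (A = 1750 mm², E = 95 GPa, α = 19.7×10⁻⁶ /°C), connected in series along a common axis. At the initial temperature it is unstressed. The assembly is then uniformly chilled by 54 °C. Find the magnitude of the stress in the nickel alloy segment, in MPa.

If the supports were absent, the total length change would be Σ αᵢΔT Lᵢ = 12.9×10⁻⁶×54×500 + 18.3×10⁻⁶×54×450 + 19.7×10⁻⁶×54×775 = 1.617 mm.
The walls prevent any net length change, so an axial force P (same in every segment) develops. Compatibility: P · Σ Lᵢ/(AᵢEᵢ) = δ_free.
The series flexibility is Σ Lᵢ/(AᵢEᵢ) = 500/(2050×199×10³) + 450/(700×107×10³) + 775/(1750×95×10³) = 1.19×10⁻⁵ mm/N.
Hence P = δ_free / Σ(L/AE) = 1.617/1.19×10⁻⁵ = 136 kN (tensile).
σ_{nickel alloy} = P / A = 136000 / 2050 = 66.33 MPa.

σ ≈ 66.3 MPa (tensile)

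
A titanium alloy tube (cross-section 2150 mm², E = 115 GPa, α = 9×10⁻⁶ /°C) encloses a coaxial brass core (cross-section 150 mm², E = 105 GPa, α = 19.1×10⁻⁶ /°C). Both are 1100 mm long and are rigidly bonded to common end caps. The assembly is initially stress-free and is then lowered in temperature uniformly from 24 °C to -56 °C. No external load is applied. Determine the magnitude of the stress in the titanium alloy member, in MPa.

The brass has the larger α, so on cooling it would change length more than the titanium alloy if both were free. The rigid plates force a common final length, so the brass is put into tension and the titanium alloy into compression, with equal and opposite forces P (no external load).
Compatibility of the two members (thermal + elastic change equal): (α₁ − α₂)ΔT = P·[1/(A₁E₁) + 1/(A₂E₂)].
|α₁ − α₂|·ΔT = 10.1×10⁻⁶ × 80 = 0.000808.
1/(A₁E₁) + 1/(A₂E₂) = 1/(2150×115×10³) + 1/(150×105×10³) = 6.754×10⁻⁸ N⁻¹.
So P = 0.000808 / 6.754×10⁻⁸ = 11.96 kN.
σ_{titanium alloy} = P/A₁ = 11960/2150 = 5.565 MPa, compressive.

σ ≈ 5.56 MPa (compressive)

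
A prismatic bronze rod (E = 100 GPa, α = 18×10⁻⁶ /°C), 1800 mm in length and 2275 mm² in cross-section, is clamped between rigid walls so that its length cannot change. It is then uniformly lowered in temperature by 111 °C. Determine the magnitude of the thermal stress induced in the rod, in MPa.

Because both ends are immovable the net strain is zero, and the suppressed thermal strain is αΔT = 18×10⁻⁶ × 111 = 1998×10⁻⁶.
Hence σ = E·αΔT = 100×10³ × 1998×10⁻⁶ = 199.8 MPa, tensile.

σ ≈ 200 MPa (tensile)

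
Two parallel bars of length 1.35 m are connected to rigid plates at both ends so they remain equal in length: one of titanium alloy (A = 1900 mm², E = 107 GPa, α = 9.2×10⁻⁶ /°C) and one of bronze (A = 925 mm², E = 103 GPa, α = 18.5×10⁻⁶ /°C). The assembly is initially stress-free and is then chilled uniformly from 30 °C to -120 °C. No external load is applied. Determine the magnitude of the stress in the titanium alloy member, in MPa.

The bronze has the larger α, so on cooling it would change length more than the titanium alloy if both were free. The rigid plates force a common final length, so the bronze is put into tension and the titanium alloy into compression, with equal and opposite forces P (no external load).
Setting the final lengths equal and cancelling L: (α₁ − α₂)ΔT = P/(A₁E₁) + P/(A₂E₂).
|α₁ − α₂|·ΔT = 9.3×10⁻⁶ × 150 = 0.001395.
1/(A₁E₁) + 1/(A₂E₂) = 1/(1900×107×10³) + 1/(925×103×10³) = 1.541×10⁻⁸ N⁻¹.
P = 0.001395 / 1.541×10⁻⁸ = 90500 N = 90.5 kN.
σ_{titanium alloy} = P/A₁ = 90500/1900 = 47.63 MPa, compressive.

σ ≈ 47.6 MPa (compressive)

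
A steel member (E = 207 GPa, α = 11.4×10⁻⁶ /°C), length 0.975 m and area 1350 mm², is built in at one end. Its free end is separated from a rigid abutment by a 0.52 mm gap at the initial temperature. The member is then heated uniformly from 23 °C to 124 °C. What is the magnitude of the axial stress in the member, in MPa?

Free thermal elongation = αΔT L = 11.4×10⁻⁶ × 101 × 975 = 1.123 mm.
The gap closes (δ_free > 0.52 mm) and the wall then resists a further 1.123 − 0.52 = 0.6026 mm of expansion.
So σ = E(δ_free − g)/L = 207×10³ × 0.6026/975 = 127.9 MPa.

σ ≈ 128 MPa (compressive)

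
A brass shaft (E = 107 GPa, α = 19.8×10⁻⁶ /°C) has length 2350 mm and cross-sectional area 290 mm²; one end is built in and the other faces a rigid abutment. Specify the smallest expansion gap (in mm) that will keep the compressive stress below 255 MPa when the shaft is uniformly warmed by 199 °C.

g ≈ 3.66 mm

Free expansion if unrestrained: δ_free = αΔT L = 19.8×10⁻⁶ × 199 × 2350 = 9.259 mm.
A stress of 255 MPa corresponds to the wall pushing the shaft back by σL/E = 255×2350/(107×10³) = 5.6 mm.
The gap must absorb the remainder: g_min = 9.259 − 5.6 = 3.659 mm.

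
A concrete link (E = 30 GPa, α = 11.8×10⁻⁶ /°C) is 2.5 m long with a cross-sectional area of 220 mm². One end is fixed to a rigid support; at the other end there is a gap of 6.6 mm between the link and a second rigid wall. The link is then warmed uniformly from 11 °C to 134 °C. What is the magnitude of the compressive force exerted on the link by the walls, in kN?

P ≈ 0 kN

If the wall were absent the link would grow by αΔT L = 11.8×10⁻⁶ × 123 × 2500 = 3.629 mm.
Since δ_free = 3.63 mm is less than the 6.6 mm gap, the link never touches the wall. No axial force develops.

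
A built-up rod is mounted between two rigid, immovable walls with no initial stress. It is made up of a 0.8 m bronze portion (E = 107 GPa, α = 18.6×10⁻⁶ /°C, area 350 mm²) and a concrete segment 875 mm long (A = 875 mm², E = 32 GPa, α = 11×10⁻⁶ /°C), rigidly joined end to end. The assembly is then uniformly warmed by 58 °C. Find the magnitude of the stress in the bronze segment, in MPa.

σ ≈ 77.2 MPa (compressive)

Free thermal expansion of the whole bar: Σ αᵢΔT Lᵢ = 18.6×10⁻⁶×58×800 + 11×10⁻⁶×58×875 = 1.421 mm.
The rigid supports impose zero overall length change; the single axial force P common to all segments must satisfy P Σ Lᵢ/(AᵢEᵢ) = δ_free.
The series flexibility is Σ Lᵢ/(AᵢEᵢ) = 800/(350×107×10³) + 875/(875×32×10³) = 5.261×10⁻⁵ mm/N.
Hence P = δ_free / Σ(L/AE) = 1.421/5.261×10⁻⁵ = 27.01 kN (compressive).
σ_{bronze} = P / A = 27010 / 350 = 77.18 MPa.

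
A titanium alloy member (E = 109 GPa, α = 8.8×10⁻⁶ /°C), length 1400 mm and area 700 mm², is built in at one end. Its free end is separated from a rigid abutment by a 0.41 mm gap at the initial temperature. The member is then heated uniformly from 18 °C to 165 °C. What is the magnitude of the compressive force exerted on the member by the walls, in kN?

P ≈ 76.4 kN

Free thermal elongation = αΔT L = 8.8×10⁻⁶ × 147 × 1400 = 1.811 mm.
This exceeds the 0.41 mm gap, so the wall pushes back. The portion of expansion that must be recovered elastically is δ_free − gap = 1.811 − 0.41 = 1.401 mm.
So σ = E(δ_free − g)/L = 109×10³ × 1.401/1400 = 109.1 MPa.
Force on the wall = σA = 109.1 × 700 mm² = 76.36 kN.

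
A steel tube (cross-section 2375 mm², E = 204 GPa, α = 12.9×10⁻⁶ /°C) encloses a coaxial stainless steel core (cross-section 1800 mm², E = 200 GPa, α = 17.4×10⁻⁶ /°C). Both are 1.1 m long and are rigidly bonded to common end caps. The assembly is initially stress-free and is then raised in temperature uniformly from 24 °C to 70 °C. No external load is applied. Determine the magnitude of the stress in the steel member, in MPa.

Equilibrium of a rigid end plate with no external load gives equal and opposite internal forces ±P in the two members. Since α_{stainless steel} > α_{steel}, heating drives the stainless steel into compression and the steel into tension.
Compatibility of the two members (thermal + elastic change equal): (α₁ − α₂)ΔT = P·[1/(A₁E₁) + 1/(A₂E₂)].
|α₁ − α₂|·ΔT = 4.5×10⁻⁶ × 46 = 0.000207.
1/(A₁E₁) + 1/(A₂E₂) = 1/(2375×204×10³) + 1/(1800×200×10³) = 4.842×10⁻⁹ N⁻¹.
So P = 0.000207 / 4.842×10⁻⁹ = 42.75 kN.
σ_{steel} = P/A₁ = 42750/2375 = 18 MPa, tensile.

σ ≈ 18 MPa (tensile)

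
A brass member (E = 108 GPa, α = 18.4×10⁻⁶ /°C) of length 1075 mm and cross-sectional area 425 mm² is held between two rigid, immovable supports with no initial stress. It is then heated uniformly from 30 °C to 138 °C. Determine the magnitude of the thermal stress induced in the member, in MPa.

The supports are rigid, so the total axial strain is zero. The restrained thermal strain is ε = αΔT = 18.4×10⁻⁶ × 108 = 1987.2×10⁻⁶.
σ = EαΔT = 108×10³ × 18.4×10⁻⁶ × 108 = 214.6 MPa (compressive; the member is trying to expand).

σ ≈ 215 MPa (compressive)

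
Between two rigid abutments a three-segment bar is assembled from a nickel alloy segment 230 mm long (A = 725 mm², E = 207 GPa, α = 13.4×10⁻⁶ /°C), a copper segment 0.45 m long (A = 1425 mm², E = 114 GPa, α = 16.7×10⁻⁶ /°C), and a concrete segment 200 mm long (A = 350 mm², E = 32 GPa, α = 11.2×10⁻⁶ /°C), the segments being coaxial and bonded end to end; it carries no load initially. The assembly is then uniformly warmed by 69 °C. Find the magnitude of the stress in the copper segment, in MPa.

σ ≈ 28 MPa (compressive)

With the walls removed the bar would change length by δ_free = Σ αᵢΔT Lᵢ = 13.4×10⁻⁶×69×230 + 16.7×10⁻⁶×69×450 + 11.2×10⁻⁶×69×200 = 0.8858 mm.
Since the ends are fixed, an axial force P builds up, equal in every segment, with P · Σ Lᵢ/(AᵢEᵢ) = δ_free.
Σ Lᵢ/(AᵢEᵢ) = 230/(725×207×10³) + 450/(1425×114×10³) + 200/(350×32×10³) = 2.216×10⁻⁵ mm/N.
P = 0.8858 / 2.216×10⁻⁵ = 39970 N = 39.97 kN, compressive.
σ_{copper} = P / A = 39970 / 1425 = 28.05 MPa.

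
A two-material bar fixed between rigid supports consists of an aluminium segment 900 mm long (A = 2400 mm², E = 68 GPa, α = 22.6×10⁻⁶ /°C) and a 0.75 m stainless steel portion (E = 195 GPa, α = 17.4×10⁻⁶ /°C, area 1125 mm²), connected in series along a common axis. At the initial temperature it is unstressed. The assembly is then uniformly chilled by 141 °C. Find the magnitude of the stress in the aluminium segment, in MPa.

σ ≈ 220 MPa (tensile)

If the supports were absent, the total length change would be Σ αᵢΔT Lᵢ = 22.6×10⁻⁶×141×900 + 17.4×10⁻⁶×141×750 = 4.708 mm.
The rigid supports impose zero overall length change; the single axial force P common to all segments must satisfy P Σ Lᵢ/(AᵢEᵢ) = δ_free.
The series flexibility is Σ Lᵢ/(AᵢEᵢ) = 900/(2400×68×10³) + 750/(1125×195×10³) = 8.934×10⁻⁶ mm/N.
So P = 4.708 / 8.934×10⁻⁶ = 527 kN, tensile.
σ_{aluminium} = P / A = 527000 / 2400 = 219.6 MPa.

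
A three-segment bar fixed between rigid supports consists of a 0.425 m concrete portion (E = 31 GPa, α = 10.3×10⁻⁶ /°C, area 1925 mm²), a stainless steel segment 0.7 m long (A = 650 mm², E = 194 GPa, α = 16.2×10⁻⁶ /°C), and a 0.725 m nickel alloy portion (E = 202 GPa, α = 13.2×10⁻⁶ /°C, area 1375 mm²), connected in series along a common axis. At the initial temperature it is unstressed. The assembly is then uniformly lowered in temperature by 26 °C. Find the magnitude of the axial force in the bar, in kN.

P ≈ 43 kN (tensile)

If the supports were absent, the total length change would be Σ αᵢΔT Lᵢ = 10.3×10⁻⁶×26×425 + 16.2×10⁻⁶×26×700 + 13.2×10⁻⁶×26×725 = 0.6575 mm.
Since the ends are fixed, an axial force P builds up, equal in every segment, with P · Σ Lᵢ/(AᵢEᵢ) = δ_free.
Σ Lᵢ/(AᵢEᵢ) = 425/(1925×31×10³) + 700/(650×194×10³) + 725/(1375×202×10³) = 1.528×10⁻⁵ mm/N.
Hence P = δ_free / Σ(L/AE) = 0.6575/1.528×10⁻⁵ = 43.02 kN (tensile).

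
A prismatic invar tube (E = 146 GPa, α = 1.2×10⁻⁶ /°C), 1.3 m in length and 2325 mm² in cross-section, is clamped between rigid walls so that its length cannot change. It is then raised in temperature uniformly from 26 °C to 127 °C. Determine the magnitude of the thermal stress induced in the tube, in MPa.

Because both ends are immovable the net strain is zero, and the suppressed thermal strain is αΔT = 1.2×10⁻⁶ × 101 = 121.2×10⁻⁶.
The stress required to suppress this strain is σ = Eε = 146×10³ × 121.2×10⁻⁶ = 17.7 MPa, compressive since the tube is trying to expand.

σ ≈ 17.7 MPa (compressive)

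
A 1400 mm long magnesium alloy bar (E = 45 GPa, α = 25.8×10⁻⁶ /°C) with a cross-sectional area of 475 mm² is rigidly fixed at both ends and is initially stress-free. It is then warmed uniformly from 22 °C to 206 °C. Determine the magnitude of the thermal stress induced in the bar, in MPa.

σ ≈ 214 MPa (compressive)

Because both ends are immovable the net strain is zero, and the suppressed thermal strain is αΔT = 25.8×10⁻⁶ × 184 = 4747.2×10⁻⁶.
The stress required to suppress this strain is σ = Eε = 45×10³ × 4747.2×10⁻⁶ = 213.6 MPa, compressive since the bar is trying to expand.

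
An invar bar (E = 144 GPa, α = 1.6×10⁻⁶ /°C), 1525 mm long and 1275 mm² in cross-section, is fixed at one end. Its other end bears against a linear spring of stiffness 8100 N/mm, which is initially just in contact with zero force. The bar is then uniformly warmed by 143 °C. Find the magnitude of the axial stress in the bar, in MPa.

The unrestrained thermal change is αΔT L = 1.6×10⁻⁶ × 143 × 1525 = 0.3489 mm.
With a force P in the spring, the elastic change of the bar is PL/(AE) and that of the spring is P/k; compatibility requires their sum to equal δ_free.
So P = δ_free / [L/(AE) + 1/k] = 0.3489 / [ 1525/(1275×144×10³) + 1/(8100) ].
P = 0.3489 / 0.0001318 = 2648 N.
σ = P/A = 2648/1275 = 2.077 MPa.

σ ≈ 2.08 MPa (compressive)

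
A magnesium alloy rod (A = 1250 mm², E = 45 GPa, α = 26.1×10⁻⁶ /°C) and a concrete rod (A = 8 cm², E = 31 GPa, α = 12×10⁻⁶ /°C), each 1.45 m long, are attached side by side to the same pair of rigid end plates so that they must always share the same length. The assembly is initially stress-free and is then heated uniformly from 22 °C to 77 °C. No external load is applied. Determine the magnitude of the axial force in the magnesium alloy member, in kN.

Equilibrium of a rigid end plate with no external load gives equal and opposite internal forces ±P in the two members. Since α_{magnesium alloy} > α_{concrete}, heating drives the magnesium alloy into compression and the concrete into tension.
Compatibility of the two members (thermal + elastic change equal): (α₁ − α₂)ΔT = P·[1/(A₁E₁) + 1/(A₂E₂)].
|α₁ − α₂|·ΔT = 14.1×10⁻⁶ × 55 = 0.0007755.
1/(A₁E₁) + 1/(A₂E₂) = 1/(1250×45×10³) + 1/(800×31×10³) = 5.81×10⁻⁸ N⁻¹.
So P = 0.0007755 / 5.81×10⁻⁸ = 13.35 kN.

P ≈ 13.3 kN (compressive in the magnesium alloy)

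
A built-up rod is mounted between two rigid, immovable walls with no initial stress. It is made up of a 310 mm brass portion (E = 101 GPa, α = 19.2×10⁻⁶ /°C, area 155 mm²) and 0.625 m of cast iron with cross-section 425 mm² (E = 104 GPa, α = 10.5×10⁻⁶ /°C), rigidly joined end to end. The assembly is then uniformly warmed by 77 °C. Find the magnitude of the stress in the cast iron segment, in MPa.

σ ≈ 66.8 MPa (compressive)

If the supports were absent, the total length change would be Σ αᵢΔT Lᵢ = 19.2×10⁻⁶×77×310 + 10.5×10⁻⁶×77×625 = 0.9636 mm.
The walls prevent any net length change, so an axial force P (same in every segment) develops. Compatibility: P · Σ Lᵢ/(AᵢEᵢ) = δ_free.
Σ Lᵢ/(AᵢEᵢ) = 310/(155×101×10³) + 625/(425×104×10³) = 3.394×10⁻⁵ mm/N.
P = 0.9636 / 3.394×10⁻⁵ = 28390 N = 28.39 kN, compressive.
σ_{cast iron} = P / A = 28390 / 425 = 66.8 MPa.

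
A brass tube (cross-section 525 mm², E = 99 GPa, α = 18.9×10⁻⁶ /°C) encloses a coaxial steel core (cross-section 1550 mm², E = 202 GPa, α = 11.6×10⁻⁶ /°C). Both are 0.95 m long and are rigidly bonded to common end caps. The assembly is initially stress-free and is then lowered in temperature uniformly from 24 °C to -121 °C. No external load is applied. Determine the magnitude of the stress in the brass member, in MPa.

σ ≈ 89.9 MPa (tensile)

Equilibrium of a rigid end plate with no external load gives equal and opposite internal forces ±P in the two members. Since α_{brass} > α_{steel}, cooling drives the brass into tension and the steel into compression.
Compatibility of the two members (thermal + elastic change equal): (α₁ − α₂)ΔT = P·[1/(A₁E₁) + 1/(A₂E₂)].
|α₁ − α₂|·ΔT = 7.3×10⁻⁶ × 145 = 0.001058.
1/(A₁E₁) + 1/(A₂E₂) = 1/(525×99×10³) + 1/(1550×202×10³) = 2.243×10⁻⁸ N⁻¹.
So P = 0.001058 / 2.243×10⁻⁸ = 47.18 kN.
σ_{brass} = P/A₁ = 47180/525 = 89.87 MPa, tensile.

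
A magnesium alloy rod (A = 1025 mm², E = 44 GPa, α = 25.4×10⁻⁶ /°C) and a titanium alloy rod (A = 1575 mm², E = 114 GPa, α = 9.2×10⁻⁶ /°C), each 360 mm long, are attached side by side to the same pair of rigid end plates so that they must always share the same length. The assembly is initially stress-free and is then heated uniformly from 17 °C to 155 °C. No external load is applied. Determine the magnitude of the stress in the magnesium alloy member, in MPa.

σ ≈ 78.6 MPa (compressive)

Both members must finish at the same length. With the larger α, the magnesium alloy tends to over-expand; the plates restrain it, putting the magnesium alloy in compression and the titanium alloy in tension. With no external load the two internal forces are equal and opposite, magnitude P.
Compatibility of the two members (thermal + elastic change equal): (α₁ − α₂)ΔT = P·[1/(A₁E₁) + 1/(A₂E₂)].
|α₁ − α₂|·ΔT = 16.2×10⁻⁶ × 138 = 0.002236.
1/(A₁E₁) + 1/(A₂E₂) = 1/(1025×44×10³) + 1/(1575×114×10³) = 2.774×10⁻⁸ N⁻¹.
So P = 0.002236 / 2.774×10⁻⁸ = 80.58 kN.
σ_{magnesium alloy} = P/A₁ = 80580/1025 = 78.62 MPa, compressive.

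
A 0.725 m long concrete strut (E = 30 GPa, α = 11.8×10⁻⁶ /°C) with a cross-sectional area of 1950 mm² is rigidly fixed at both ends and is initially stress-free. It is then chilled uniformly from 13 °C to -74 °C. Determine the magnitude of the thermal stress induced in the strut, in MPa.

σ ≈ 30.8 MPa (tensile)

Because both ends are immovable the net strain is zero, and the suppressed thermal strain is αΔT = 11.8×10⁻⁶ × 87 = 1026.6×10⁻⁶.
Hence σ = E·αΔT = 30×10³ × 1026.6×10⁻⁶ = 30.8 MPa, tensile.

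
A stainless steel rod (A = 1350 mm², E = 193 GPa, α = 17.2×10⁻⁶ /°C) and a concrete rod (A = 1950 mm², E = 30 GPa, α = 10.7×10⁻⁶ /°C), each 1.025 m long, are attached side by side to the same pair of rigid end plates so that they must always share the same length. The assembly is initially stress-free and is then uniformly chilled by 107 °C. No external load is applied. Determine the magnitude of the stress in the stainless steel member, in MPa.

Both members must finish at the same length. With the larger α, the stainless steel tends to over-contract; the plates restrain it, putting the stainless steel in tension and the concrete in compression. With no external load the two internal forces are equal and opposite, magnitude P.
Equating the net (thermal + elastic) strains gives |α₁ − α₂|·ΔT = P·[1/(A₁E₁) + 1/(A₂E₂)].
|α₁ − α₂|·ΔT = 6.5×10⁻⁶ × 107 = 0.0006955.
1/(A₁E₁) + 1/(A₂E₂) = 1/(1350×193×10³) + 1/(1950×30×10³) = 2.093×10⁻⁸ N⁻¹.
So P = 0.0006955 / 2.093×10⁻⁸ = 33.23 kN.
σ_{stainless steel} = P/A₁ = 33230/1350 = 24.61 MPa, tensile.

σ ≈ 24.6 MPa (tensile)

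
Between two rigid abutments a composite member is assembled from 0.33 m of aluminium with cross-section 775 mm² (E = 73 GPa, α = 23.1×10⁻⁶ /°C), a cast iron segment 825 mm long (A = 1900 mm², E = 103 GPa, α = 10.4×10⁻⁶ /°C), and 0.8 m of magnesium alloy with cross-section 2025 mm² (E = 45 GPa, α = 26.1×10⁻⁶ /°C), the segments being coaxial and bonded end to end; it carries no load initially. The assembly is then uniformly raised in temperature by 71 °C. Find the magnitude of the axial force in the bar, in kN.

P ≈ 140 kN (compressive)

Free thermal expansion of the whole bar: Σ αᵢΔT Lᵢ = 23.1×10⁻⁶×71×330 + 10.4×10⁻⁶×71×825 + 26.1×10⁻⁶×71×800 = 2.633 mm.
The walls prevent any net length change, so an axial force P (same in every segment) develops. Compatibility: P · Σ Lᵢ/(AᵢEᵢ) = δ_free.
The series flexibility is Σ Lᵢ/(AᵢEᵢ) = 330/(775×73×10³) + 825/(1900×103×10³) + 800/(2025×45×10³) = 1.883×10⁻⁵ mm/N.
Hence P = δ_free / Σ(L/AE) = 2.633/1.883×10⁻⁵ = 139.8 kN (compressive).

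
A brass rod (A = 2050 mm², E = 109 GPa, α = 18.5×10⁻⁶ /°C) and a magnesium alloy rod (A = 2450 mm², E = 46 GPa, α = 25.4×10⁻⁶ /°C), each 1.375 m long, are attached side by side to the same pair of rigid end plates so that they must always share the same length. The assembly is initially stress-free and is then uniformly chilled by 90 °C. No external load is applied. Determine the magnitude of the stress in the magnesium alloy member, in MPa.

Both members must finish at the same length. With the larger α, the magnesium alloy tends to over-contract; the plates restrain it, putting the magnesium alloy in tension and the brass in compression. With no external load the two internal forces are equal and opposite, magnitude P.
Setting the final lengths equal and cancelling L: (α₁ − α₂)ΔT = P/(A₁E₁) + P/(A₂E₂).
|α₁ − α₂|·ΔT = 6.9×10⁻⁶ × 90 = 0.000621.
1/(A₁E₁) + 1/(A₂E₂) = 1/(2050×109×10³) + 1/(2450×46×10³) = 1.335×10⁻⁸ N⁻¹.
P = 0.000621 / 1.335×10⁻⁸ = 46520 N = 46.52 kN.
σ_{magnesium alloy} = P/A₂ = 46520/2450 = 18.99 MPa, tensile.

σ ≈ 19 MPa (tensile)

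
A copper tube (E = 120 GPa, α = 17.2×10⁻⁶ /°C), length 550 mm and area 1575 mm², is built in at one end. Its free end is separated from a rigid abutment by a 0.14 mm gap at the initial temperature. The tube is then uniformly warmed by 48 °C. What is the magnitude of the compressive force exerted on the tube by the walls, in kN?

P ≈ 108 kN

Free thermal elongation = αΔT L = 17.2×10⁻⁶ × 48 × 550 = 0.4541 mm.
The gap closes (δ_free > 0.14 mm) and the wall then resists a further 0.4541 − 0.14 = 0.3141 mm of expansion.
So σ = E(δ_free − g)/L = 120×10³ × 0.3141/550 = 68.53 MPa.
Force on the wall = σA = 68.53 × 1575 mm² = 107.9 kN.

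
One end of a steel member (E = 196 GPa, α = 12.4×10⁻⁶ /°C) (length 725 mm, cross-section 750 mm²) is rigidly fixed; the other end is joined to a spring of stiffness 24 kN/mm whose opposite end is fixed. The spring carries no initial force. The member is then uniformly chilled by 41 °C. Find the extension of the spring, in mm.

If the spring were absent the member would shorten by αΔT L = 12.4×10⁻⁶ × 41 × 725 = 0.3686 mm.
Let P be the tensile force in the spring. The member extends elastically by PL/(AE) and the spring stretches by P/k; together these equal δ_free.
So P = δ_free / [L/(AE) + 1/k] = 0.3686 / [ 725/(750×196×10³) + 1/(24×10³) ].
P = 0.3686 / 4.66×10⁻⁵ = 7910 N.
Spring extension = P/k = 7910/(24×10³) = 0.3296 mm.

δ ≈ 0.33 mm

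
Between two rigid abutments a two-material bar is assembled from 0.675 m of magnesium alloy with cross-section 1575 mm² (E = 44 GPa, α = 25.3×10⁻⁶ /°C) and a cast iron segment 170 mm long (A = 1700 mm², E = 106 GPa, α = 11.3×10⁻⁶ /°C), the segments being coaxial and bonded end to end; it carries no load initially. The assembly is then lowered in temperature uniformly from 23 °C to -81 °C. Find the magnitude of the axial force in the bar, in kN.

With the walls removed the bar would change length by δ_free = Σ αᵢΔT Lᵢ = 25.3×10⁻⁶×104×675 + 11.3×10⁻⁶×104×170 = 1.976 mm.
The walls prevent any net length change, so an axial force P (same in every segment) develops. Compatibility: P · Σ Lᵢ/(AᵢEᵢ) = δ_free.
Σ Lᵢ/(AᵢEᵢ) = 675/(1575×44×10³) + 170/(1700×106×10³) = 1.068×10⁻⁵ mm/N.
Hence P = δ_free / Σ(L/AE) = 1.976/1.068×10⁻⁵ = 184.9 kN (tensile).

P ≈ 185 kN (tensile)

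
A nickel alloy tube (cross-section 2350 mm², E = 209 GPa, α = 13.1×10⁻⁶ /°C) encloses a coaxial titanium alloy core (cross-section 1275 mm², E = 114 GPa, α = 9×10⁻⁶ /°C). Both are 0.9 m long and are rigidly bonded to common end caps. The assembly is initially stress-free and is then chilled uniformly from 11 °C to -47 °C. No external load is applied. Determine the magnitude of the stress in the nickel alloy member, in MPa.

σ ≈ 11.3 MPa (tensile)

The nickel alloy has the larger α, so on cooling it would change length more than the titanium alloy if both were free. The rigid plates force a common final length, so the nickel alloy is put into tension and the titanium alloy into compression, with equal and opposite forces P (no external load).
Setting the final lengths equal and cancelling L: (α₁ − α₂)ΔT = P/(A₁E₁) + P/(A₂E₂).
|α₁ − α₂|·ΔT = 4.1×10⁻⁶ × 58 = 0.0002378.
1/(A₁E₁) + 1/(A₂E₂) = 1/(2350×209×10³) + 1/(1275×114×10³) = 8.916×10⁻⁹ N⁻¹.
P = 0.0002378 / 8.916×10⁻⁹ = 26670 N = 26.67 kN.
σ_{nickel alloy} = P/A₁ = 26670/2350 = 11.35 MPa, tensile.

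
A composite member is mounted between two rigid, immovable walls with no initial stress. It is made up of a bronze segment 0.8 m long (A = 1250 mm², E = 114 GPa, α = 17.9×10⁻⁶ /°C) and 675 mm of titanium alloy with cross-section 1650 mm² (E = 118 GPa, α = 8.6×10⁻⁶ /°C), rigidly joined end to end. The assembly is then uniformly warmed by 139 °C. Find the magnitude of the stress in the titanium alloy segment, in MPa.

With the walls removed the bar would change length by δ_free = Σ αᵢΔT Lᵢ = 17.9×10⁻⁶×139×800 + 8.6×10⁻⁶×139×675 = 2.797 mm.
The rigid supports impose zero overall length change; the single axial force P common to all segments must satisfy P Σ Lᵢ/(AᵢEᵢ) = δ_free.
Σ Lᵢ/(AᵢEᵢ) = 800/(1250×114×10³) + 675/(1650×118×10³) = 9.081×10⁻⁶ mm/N.
P = 2.797 / 9.081×10⁻⁶ = 308100 N = 308.1 kN, compressive.
σ_{titanium alloy} = P / A = 308100 / 1650 = 186.7 MPa.

σ ≈ 187 MPa (compressive)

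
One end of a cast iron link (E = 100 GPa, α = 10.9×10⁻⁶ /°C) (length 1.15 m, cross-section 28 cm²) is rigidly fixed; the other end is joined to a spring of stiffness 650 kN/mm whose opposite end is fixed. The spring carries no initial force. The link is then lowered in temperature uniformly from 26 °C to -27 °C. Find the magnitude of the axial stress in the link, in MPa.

Free thermal contraction: δ_free = αΔT L = 10.9×10⁻⁶ × 53 × 1150 = 0.6644 mm.
With a force P in the spring, the elastic change of the link is PL/(AE) and that of the spring is P/k; compatibility requires their sum to equal δ_free.
So P = δ_free / [L/(AE) + 1/k] = 0.6644 / [ 1150/(2800×100×10³) + 1/(650×10³) ].
P = 0.6644 / 5.646×10⁻⁶ = 117700 N.
σ = P/A = 117700/2800 = 42.03 MPa.

σ ≈ 42 MPa (tensile)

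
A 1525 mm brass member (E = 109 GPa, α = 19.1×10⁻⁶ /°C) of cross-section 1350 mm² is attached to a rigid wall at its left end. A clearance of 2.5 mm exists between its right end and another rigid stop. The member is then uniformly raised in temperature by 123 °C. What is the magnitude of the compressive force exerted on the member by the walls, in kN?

P ≈ 104 kN

Unrestrained expansion: δ_free = αΔT L = 19.1×10⁻⁶ × 123 × 1525 = 3.583 mm.
This exceeds the 2.5 mm gap, so the wall pushes back. The portion of expansion that must be recovered elastically is δ_free − gap = 3.583 − 2.5 = 1.083 mm.
That suppressed elongation corresponds to σ = E·Δ/L = 109×10³ × 1.083/1525 = 77.39 MPa.
Force on the wall = σA = 77.39 × 1350 mm² = 104.5 kN.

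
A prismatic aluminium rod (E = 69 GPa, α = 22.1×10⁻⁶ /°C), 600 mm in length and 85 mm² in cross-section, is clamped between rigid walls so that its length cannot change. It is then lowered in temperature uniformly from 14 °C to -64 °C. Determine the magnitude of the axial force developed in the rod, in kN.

P ≈ 10.1 kN (tensile)

The ends cannot move, so σ = EαΔT = 69×10³ × 22.1×10⁻⁶ × 78 = 118.9 MPa.
Then P = σA = 118.9 × 85 mm² = 10.11 kN, tensile.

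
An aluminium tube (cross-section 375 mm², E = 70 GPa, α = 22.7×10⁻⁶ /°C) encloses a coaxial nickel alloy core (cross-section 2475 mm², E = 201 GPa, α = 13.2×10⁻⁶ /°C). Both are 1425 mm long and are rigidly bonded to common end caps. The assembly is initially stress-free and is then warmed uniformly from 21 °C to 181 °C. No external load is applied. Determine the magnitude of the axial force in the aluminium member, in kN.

P ≈ 37.9 kN (compressive in the aluminium)

Equilibrium of a rigid end plate with no external load gives equal and opposite internal forces ±P in the two members. Since α_{aluminium} > α_{nickel alloy}, heating drives the aluminium into compression and the nickel alloy into tension.
Setting the final lengths equal and cancelling L: (α₁ − α₂)ΔT = P/(A₁E₁) + P/(A₂E₂).
|α₁ − α₂|·ΔT = 9.5×10⁻⁶ × 160 = 0.00152.
1/(A₁E₁) + 1/(A₂E₂) = 1/(375×70×10³) + 1/(2475×201×10³) = 4.011×10⁻⁸ N⁻¹.
So P = 0.00152 / 4.011×10⁻⁸ = 37.9 kN.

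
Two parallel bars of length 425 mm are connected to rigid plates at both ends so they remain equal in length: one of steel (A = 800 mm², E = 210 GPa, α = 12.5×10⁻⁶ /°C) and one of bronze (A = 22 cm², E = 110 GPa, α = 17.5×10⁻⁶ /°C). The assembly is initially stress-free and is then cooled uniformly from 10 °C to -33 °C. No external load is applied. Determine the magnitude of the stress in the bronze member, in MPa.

The bronze has the larger α, so on cooling it would change length more than the steel if both were free. The rigid plates force a common final length, so the bronze is put into tension and the steel into compression, with equal and opposite forces P (no external load).
Setting the final lengths equal and cancelling L: (α₁ − α₂)ΔT = P/(A₁E₁) + P/(A₂E₂).
|α₁ − α₂|·ΔT = 5×10⁻⁶ × 43 = 0.000215.
1/(A₁E₁) + 1/(A₂E₂) = 1/(800×210×10³) + 1/(2200×110×10³) = 1.008×10⁻⁸ N⁻¹.
So P = 0.000215 / 1.008×10⁻⁸ = 21.32 kN.
σ_{bronze} = P/A₂ = 21320/2200 = 9.691 MPa, tensile.

σ ≈ 9.69 MPa (tensile)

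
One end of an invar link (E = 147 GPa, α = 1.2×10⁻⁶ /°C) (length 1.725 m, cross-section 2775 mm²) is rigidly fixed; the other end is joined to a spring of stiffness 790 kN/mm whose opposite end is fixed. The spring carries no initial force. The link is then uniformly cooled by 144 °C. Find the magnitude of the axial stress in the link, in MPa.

The unrestrained thermal change is αΔT L = 1.2×10⁻⁶ × 144 × 1725 = 0.2981 mm.
With a force P in the spring, the elastic change of the link is PL/(AE) and that of the spring is P/k; compatibility requires their sum to equal δ_free.
P [ L/(AE) + 1/k ] = δ_free → P [ 1725/(2775×147×10³) + 1/(790×10³) ] = 0.2981.
P = 0.2981 / 5.495×10⁻⁶ = 54250 N.
σ = P/A = 54250/2775 = 19.55 MPa.

σ ≈ 19.5 MPa (tensile)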